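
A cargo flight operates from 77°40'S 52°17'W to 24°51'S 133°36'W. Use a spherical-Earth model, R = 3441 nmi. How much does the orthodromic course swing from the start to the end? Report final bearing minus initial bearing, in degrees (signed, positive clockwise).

Initial bearing θ₁ = atan2(sin Δλ cos φ₂, cos φ₁ sin φ₂ − sin φ₁ cos φ₂ cos Δλ) = 272.81°
Final bearing θ₂ = (initial bearing from the destination back to the start) + 180° = 346.40°
Δθ = θ₂ − θ₁ = +73.6°

+73.6°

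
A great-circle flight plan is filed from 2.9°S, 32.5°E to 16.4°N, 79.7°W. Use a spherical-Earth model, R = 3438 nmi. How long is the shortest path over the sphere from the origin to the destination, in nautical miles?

cos σ = sin φ₁ sin φ₂ + cos φ₁ cos φ₂ cos Δλ
      = sin(-2.90°)sin(16.40°) + cos(-2.90°)cos(16.40°)cos(-112.20°) = -0.3763
σ = 112.104° → d = Rσ = 3438·1.95658 = 6727 nmi

6727 nmi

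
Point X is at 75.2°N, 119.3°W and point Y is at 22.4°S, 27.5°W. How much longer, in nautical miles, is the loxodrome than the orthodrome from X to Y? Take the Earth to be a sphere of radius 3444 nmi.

279 nmi

Great circle: cos σ = sin φ₁ sin φ₂ + cos φ₁ cos φ₂ cos Δλ,  σ = 1.9561 rad → d_gc = 6736.83 nmi
Rhumb line: Δψ = -2.4425, q = Δφ/Δψ = 0.6974, d_rh = R√(Δφ²+q²Δλ²) = 7016.25 nmi
Excess = 7016.25 − 6736.83 = 279.42 ≈ 279 nmi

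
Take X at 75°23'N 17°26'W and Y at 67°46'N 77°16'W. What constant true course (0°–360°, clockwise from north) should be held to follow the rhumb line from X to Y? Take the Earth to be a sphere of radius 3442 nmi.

247.8°

Meridional parts: M(φ₁)=+2.0538, M(φ₂)=+1.6271 → ΔM = -0.4266;  Δλ = -1.0443 rad
tan C = Δλ / ΔM = +2.4477 → C = 247.78°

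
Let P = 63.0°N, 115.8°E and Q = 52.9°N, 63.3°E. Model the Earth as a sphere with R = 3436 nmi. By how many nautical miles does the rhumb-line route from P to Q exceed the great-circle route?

Great circle: cos σ = sin φ₁ sin φ₂ + cos φ₁ cos φ₂ cos Δλ,  σ = 0.5005 rad → d_gc = 1719.6 nmi
Rhumb line: Δψ = -0.3349, q = Δφ/Δψ = 0.5264, d_rh = R√(Δφ²+q²Δλ²) = 1764.6 nmi
Excess = 1764.6 − 1719.6 = 45.0 ≈ 45 nmi

45 nmi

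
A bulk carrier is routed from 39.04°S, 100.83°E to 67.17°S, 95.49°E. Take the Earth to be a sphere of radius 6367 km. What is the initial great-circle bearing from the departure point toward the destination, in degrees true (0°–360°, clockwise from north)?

N = sin Δλ·cos φ₂ = -0.0361;  D = cos φ₁ sin φ₂ − sin φ₁ cos φ₂ cos Δλ = -0.4725
initial course = atan2(N, D) = 184.37°

184.4°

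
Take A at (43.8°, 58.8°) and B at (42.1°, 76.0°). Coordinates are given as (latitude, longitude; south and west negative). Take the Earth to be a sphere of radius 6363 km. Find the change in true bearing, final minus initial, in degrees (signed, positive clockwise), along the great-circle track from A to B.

At departure: θ₁ = atan2(sin Δλ cos φ₂, cos φ₁ sin φ₂ − sin φ₁ cos φ₂ cos Δλ) = 91.75°
At arrival: θ₂ = atan2(sin Δλ cos φ₁, −cos φ₂ sin φ₁ + sin φ₂ cos φ₁ cos Δλ) = 103.52°
Δθ = θ₂ − θ₁ = +11.8°

+11.8°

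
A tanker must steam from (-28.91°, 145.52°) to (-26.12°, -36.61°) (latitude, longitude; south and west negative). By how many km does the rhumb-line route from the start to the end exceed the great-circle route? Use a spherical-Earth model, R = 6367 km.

3647 km

Great circle: cos σ = sin φ₁ sin φ₂ + cos φ₁ cos φ₂ cos Δλ,  σ = 2.1805 rad → d_gc = 13883.1 km
Rhumb line: Δψ = +0.0549, q = Δφ/Δψ = 0.8868, d_rh = R√(Δφ²+q²Δλ²) = 17530.2 km
Excess = 17530.2 − 13883.1 = 3647.1 ≈ 3647 km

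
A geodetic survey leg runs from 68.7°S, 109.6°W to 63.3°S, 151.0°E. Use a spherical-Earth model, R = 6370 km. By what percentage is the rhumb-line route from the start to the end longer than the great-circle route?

Great circle: σ = 0.6340 rad → d_gc = Rσ = 4038.3 km
Rhumb: Δφ = +0.0942, Δλ = -1.7349, Δψ = +0.2327, q = Δφ/Δψ = 0.4051 → d_rh = R√(Δφ²+q²Δλ²) = 4516.4 km
Excess = (4516.4 − 4038.3) / 4038.3 = 478.1 / 4038.3 = 11.84% ≈ 11.8%

11.8%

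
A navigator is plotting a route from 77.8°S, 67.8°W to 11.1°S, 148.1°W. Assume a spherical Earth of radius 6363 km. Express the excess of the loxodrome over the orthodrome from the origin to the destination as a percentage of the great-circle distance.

4.9%

Great circle: σ = 1.3458 rad → d_gc = Rσ = 8563.3 km
Rhumb: Δφ = +1.1641, Δλ = -1.4015, Δψ = +2.0412, q = Δφ/Δψ = 0.5703 → d_rh = R√(Δφ²+q²Δλ²) = 8985.3 km
Excess = (8985.3 − 8563.3) / 8563.3 = 422.0 / 8563.3 = 4.93% ≈ 4.9%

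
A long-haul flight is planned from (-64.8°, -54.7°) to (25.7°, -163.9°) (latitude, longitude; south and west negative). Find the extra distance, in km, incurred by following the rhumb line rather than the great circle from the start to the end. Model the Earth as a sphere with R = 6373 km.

Great circle: cos σ = sin φ₁ sin φ₂ + cos φ₁ cos φ₂ cos Δλ,  σ = 2.1160 rad → d_gc = 13485.0 km
Rhumb line: Δψ = +1.9626, q = Δφ/Δψ = 0.8048, d_rh = R√(Δφ²+q²Δλ²) = 14031.7 km
Excess = 14031.7 − 13485.0 = 546.7 ≈ 547 km

547 km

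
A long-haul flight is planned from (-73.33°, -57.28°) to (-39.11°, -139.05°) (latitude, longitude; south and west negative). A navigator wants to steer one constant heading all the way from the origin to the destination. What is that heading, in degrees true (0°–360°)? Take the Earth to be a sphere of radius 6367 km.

309.5°

Δψ = ln[tan(π/4+φ₂/2)/tan(π/4+φ₁/2)] = +1.1779
Δλ = -1.4272 rad (taken the short way round)
course = atan2(Δλ, Δψ) = 309.53°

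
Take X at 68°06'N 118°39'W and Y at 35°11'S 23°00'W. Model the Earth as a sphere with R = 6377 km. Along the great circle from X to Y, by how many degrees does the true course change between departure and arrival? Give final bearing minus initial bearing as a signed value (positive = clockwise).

+53.5°

At departure: θ₁ = atan2(sin Δλ cos φ₂, cos φ₁ sin φ₂ − sin φ₁ cos φ₂ cos Δλ) = 99.78°
At arrival: θ₂ = atan2(sin Δλ cos φ₁, −cos φ₂ sin φ₁ + sin φ₂ cos φ₁ cos Δλ) = 153.27°
Δθ = θ₂ − θ₁ = +53.5°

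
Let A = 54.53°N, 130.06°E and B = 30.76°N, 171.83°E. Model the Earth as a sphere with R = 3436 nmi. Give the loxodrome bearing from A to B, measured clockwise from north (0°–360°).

Meridional parts: M(φ₁)=+1.1400, M(φ₂)=+0.5647 → ΔM = -0.5753;  Δλ = +0.7290 rad
tan C = Δλ / ΔM = -1.2671 → C = 128.28°

128.3°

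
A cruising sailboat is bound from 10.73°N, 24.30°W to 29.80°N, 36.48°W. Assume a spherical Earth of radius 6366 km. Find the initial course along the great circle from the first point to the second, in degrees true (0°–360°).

331.0°

θ = atan2( sin Δλ·cos φ₂ ,  cos φ₁ sin φ₂ − sin φ₁ cos φ₂ cos Δλ )
  = atan2(-0.1831, +0.3304) = 331.00°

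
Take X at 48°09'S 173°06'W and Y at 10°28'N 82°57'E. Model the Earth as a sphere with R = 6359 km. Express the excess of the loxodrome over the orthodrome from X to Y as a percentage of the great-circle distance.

Great circle: σ = 1.8687 rad → d_gc = Rσ = 11882.9 km
Rhumb: Δφ = +1.0231, Δλ = -1.8143, Δψ = +1.1451, q = Δφ/Δψ = 0.8934 → d_rh = R√(Δφ²+q²Δλ²) = 12188.8 km
Excess = (12188.8 − 11882.9) / 11882.9 = 305.9 / 11882.9 = 2.57% ≈ 2.6%

2.6%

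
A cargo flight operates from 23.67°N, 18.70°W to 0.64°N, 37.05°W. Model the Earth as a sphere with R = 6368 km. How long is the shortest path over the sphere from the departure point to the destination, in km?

cos σ = sin φ₁ sin φ₂ + cos φ₁ cos φ₂ cos Δλ
      = sin(23.67°)sin(0.64°) + cos(23.67°)cos(0.64°)cos(-18.35°) = 0.8737
σ = 29.105° → d = Rσ = 6368·0.50797 = 3235 km

3235 km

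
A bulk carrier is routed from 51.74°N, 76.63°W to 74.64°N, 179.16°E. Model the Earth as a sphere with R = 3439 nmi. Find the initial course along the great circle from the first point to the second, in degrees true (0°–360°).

N = sin Δλ·cos φ₂ = -0.2568;  D = cos φ₁ sin φ₂ − sin φ₁ cos φ₂ cos Δλ = +0.6482
initial course = atan2(N, D) = 338.39°

338.4°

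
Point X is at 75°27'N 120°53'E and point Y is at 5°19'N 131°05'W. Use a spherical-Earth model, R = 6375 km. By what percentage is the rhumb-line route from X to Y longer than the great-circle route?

8.8%

Great circle: σ = 1.5585 rad → d_gc = Rσ = 9935.7 km
Rhumb: Δφ = -1.2241, Δλ = +1.8855, Δψ = -1.9655, q = Δφ/Δψ = 0.6228 → d_rh = R√(Δφ²+q²Δλ²) = 10813.6 km
Excess = (10813.6 − 9935.7) / 9935.7 = 877.9 / 9935.7 = 8.84% ≈ 8.8%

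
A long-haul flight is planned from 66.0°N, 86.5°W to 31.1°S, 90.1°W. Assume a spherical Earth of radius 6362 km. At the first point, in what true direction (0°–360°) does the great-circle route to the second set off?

θ = atan2( sin Δλ·cos φ₂ ,  cos φ₁ sin φ₂ − sin φ₁ cos φ₂ cos Δλ )
  = atan2(-0.0538, -0.9908) = 183.11°

183.1°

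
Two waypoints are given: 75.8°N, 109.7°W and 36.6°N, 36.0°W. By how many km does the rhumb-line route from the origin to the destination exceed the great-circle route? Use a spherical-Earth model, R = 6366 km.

Great circle: cos σ = sin φ₁ sin φ₂ + cos φ₁ cos φ₂ cos Δλ,  σ = 0.8850 rad → d_gc = 5634.0 km
Rhumb line: Δψ = -1.3957, q = Δφ/Δψ = 0.4902, d_rh = R√(Δφ²+q²Δλ²) = 5923.0 km
Excess = 5923.0 − 5634.0 = 289.0 ≈ 289 km

289 km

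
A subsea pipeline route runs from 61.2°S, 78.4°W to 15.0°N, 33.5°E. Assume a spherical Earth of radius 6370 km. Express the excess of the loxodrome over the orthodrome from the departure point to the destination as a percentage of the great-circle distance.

4.9%

Great circle: σ = 1.9827 rad → d_gc = Rσ = 12629.9 km
Rhumb: Δφ = +1.3299, Δλ = +1.9530, Δψ = +1.6245, q = Δφ/Δψ = 0.8187 → d_rh = R√(Δφ²+q²Δλ²) = 13247.9 km
Excess = (13247.9 − 12629.9) / 12629.9 = 618.0 / 12629.9 = 4.89% ≈ 4.9%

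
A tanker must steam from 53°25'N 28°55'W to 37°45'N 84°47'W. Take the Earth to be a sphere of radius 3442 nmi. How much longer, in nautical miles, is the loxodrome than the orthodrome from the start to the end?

53 nmi

Great circle: cos σ = sin φ₁ sin φ₂ + cos φ₁ cos φ₂ cos Δλ,  σ = 0.7136 rad → d_gc = 2456.1 nmi
Rhumb line: Δψ = -0.3945, q = Δφ/Δψ = 0.6931, d_rh = R√(Δφ²+q²Δλ²) = 2509.3 nmi
Excess = 2509.3 − 2456.1 = 53.2 ≈ 53 nmi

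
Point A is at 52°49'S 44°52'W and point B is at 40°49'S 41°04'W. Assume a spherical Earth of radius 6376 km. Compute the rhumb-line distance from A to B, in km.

Rhumb course C = atan2(Δλ, Δψ) with Δψ = ln[tan(π/4+φ₂/2)/tan(π/4+φ₁/2)] = +0.3079, Δλ = +0.0663 → C = 12.16°
d = R·|Δφ| / |cos C| = 6376·0.20944 / 0.97758 = 1366 km

1366 km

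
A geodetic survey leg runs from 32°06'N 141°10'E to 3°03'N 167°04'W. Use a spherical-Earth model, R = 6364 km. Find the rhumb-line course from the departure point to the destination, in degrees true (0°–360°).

Δψ = ln[tan(π/4+φ₂/2)/tan(π/4+φ₁/2)] = -0.5388
Δλ = +0.9035 rad (taken the short way round)
course = atan2(Δλ, Δψ) = 120.81°

120.8°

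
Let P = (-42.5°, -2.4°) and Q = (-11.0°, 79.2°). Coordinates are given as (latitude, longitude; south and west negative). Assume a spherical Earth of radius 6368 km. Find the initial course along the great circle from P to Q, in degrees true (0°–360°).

92.6°

θ = atan2( sin Δλ·cos φ₂ ,  cos φ₁ sin φ₂ − sin φ₁ cos φ₂ cos Δλ )
  = atan2(+0.9711, -0.0438) = 92.58°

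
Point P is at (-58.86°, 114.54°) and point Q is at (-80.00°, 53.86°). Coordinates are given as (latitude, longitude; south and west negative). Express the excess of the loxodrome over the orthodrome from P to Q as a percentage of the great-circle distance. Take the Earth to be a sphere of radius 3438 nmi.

4.1%

Great circle: σ = 0.4803 rad → d_gc = Rσ = 1651.1 nmi
Rhumb: Δφ = -0.3690, Δλ = -1.0591, Δψ = -1.1584, q = Δφ/Δψ = 0.3185 → d_rh = R√(Δφ²+q²Δλ²) = 1718.7 nmi
Excess = (1718.7 − 1651.1) / 1651.1 = 67.6 / 1651.1 = 4.09% ≈ 4.1%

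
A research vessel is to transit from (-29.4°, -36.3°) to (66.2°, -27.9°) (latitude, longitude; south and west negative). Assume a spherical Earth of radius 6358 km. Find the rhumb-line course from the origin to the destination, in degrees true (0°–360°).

4.0°

Meridional parts: M(φ₁)=-0.5373, M(φ₂)=+1.5572 → ΔM = +2.0944;  Δλ = +0.1466 rad
tan C = Δλ / ΔM = +0.0700 → C = 4.00°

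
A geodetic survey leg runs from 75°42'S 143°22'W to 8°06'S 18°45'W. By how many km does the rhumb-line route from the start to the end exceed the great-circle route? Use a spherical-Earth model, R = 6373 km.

Great circle: cos σ = sin φ₁ sin φ₂ + cos φ₁ cos φ₂ cos Δλ,  σ = 1.5732 rad → d_gc = 10025.9 km
Rhumb line: Δψ = +1.9341, q = Δφ/Δψ = 0.6100, d_rh = R√(Δφ²+q²Δλ²) = 11315.3 km
Excess = 11315.3 − 10025.9 = 1289.4 ≈ 1289 km

1289 km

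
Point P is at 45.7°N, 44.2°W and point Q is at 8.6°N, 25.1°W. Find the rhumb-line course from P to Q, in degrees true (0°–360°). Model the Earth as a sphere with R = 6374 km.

156.0°

Δψ = ln[tan(π/4+φ₂/2)/tan(π/4+φ₁/2)] = -0.7481
Δλ = +0.3334 rad (taken the short way round)
course = atan2(Δλ, Δψ) = 155.98°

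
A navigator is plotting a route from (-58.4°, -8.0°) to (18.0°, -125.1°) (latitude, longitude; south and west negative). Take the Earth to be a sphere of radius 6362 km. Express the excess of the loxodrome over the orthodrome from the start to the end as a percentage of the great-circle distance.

4.6%

Great circle: σ = 2.0831 rad → d_gc = Rσ = 13252.9 km
Rhumb: Δφ = +1.3334, Δλ = -2.0438, Δψ = +1.5819, q = Δφ/Δψ = 0.8429 → d_rh = R√(Δφ²+q²Δλ²) = 13859.9 km
Excess = (13859.9 − 13252.9) / 13252.9 = 607.0 / 13252.9 = 4.58% ≈ 4.6%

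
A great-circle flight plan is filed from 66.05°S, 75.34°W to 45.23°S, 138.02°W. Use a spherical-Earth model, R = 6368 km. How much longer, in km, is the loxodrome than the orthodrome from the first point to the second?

Great circle: cos σ = sin φ₁ sin φ₂ + cos φ₁ cos φ₂ cos Δλ,  σ = 0.6761 rad → d_gc = 4305.3 km
Rhumb line: Δψ = +0.6636, q = Δφ/Δψ = 0.5476, d_rh = R√(Δφ²+q²Δλ²) = 4461.5 km
Excess = 4461.5 − 4305.3 = 156.2 ≈ 156 km

156 km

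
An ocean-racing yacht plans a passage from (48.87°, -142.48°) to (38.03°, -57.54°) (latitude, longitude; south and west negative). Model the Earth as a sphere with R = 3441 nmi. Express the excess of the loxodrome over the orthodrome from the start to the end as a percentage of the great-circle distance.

5.1%

Great circle: σ = 1.0359 rad → d_gc = Rσ = 3564.6 nmi
Rhumb: Δφ = -0.1892, Δλ = +1.4825, Δψ = -0.2617, q = Δφ/Δψ = 0.7229 → d_rh = R√(Δφ²+q²Δλ²) = 3744.9 nmi
Excess = (3744.9 − 3564.6) / 3564.6 = 180.3 / 3564.6 = 5.06% ≈ 5.1%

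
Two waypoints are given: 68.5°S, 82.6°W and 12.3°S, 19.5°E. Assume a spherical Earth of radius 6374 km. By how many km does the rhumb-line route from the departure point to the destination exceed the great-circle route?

701 km

Great circle: cos σ = sin φ₁ sin φ₂ + cos φ₁ cos φ₂ cos Δλ,  σ = 1.4473 rad → d_gc = 9225.3 km
Rhumb line: Δψ = +1.4451, q = Δφ/Δψ = 0.6787, d_rh = R√(Δφ²+q²Δλ²) = 9925.9 km
Excess = 9925.9 − 9225.3 = 700.6 ≈ 701 km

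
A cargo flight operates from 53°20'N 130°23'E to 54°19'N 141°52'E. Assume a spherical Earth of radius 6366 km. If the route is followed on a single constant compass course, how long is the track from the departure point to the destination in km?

Rhumb course C = atan2(Δλ, Δψ) with Δψ = ln[tan(π/4+φ₂/2)/tan(π/4+φ₁/2)] = +0.0291, Δλ = +0.2004 → C = 81.74°
d = R·|Δφ| / |cos C| = 6366·0.01716 / 0.14358 = 761 km

761 km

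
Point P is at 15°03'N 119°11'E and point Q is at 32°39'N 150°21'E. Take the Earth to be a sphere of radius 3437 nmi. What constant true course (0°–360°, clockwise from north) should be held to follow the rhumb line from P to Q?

58.2°

Δψ = ln[tan(π/4+φ₂/2)/tan(π/4+φ₁/2)] = +0.3377
Δλ = +0.5440 rad (taken the short way round)
course = atan2(Δλ, Δψ) = 58.17°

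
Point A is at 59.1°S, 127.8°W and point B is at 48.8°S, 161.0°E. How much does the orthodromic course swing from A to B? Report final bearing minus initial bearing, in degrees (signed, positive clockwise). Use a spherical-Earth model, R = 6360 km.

+60.3°

At departure: θ₁ = atan2(sin Δλ cos φ₂, cos φ₁ sin φ₂ − sin φ₁ cos φ₂ cos Δλ) = 251.86°
At arrival: θ₂ = atan2(sin Δλ cos φ₁, −cos φ₂ sin φ₁ + sin φ₂ cos φ₁ cos Δλ) = 312.19°
Δθ = θ₂ − θ₁ = +60.3°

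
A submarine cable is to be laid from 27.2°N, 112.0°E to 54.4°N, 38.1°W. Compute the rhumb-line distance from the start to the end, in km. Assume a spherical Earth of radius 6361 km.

Δψ = ln[tan(π/4+φ₂/2)/tan(π/4+φ₁/2)] = +0.6425;  Δφ = +0.4747 rad,  Δλ = -2.6197 rad
q = Δφ/Δψ = 0.7389
d = R·√(Δφ² + q²Δλ²) = 6361·1.99311 = 12678 km

12678 km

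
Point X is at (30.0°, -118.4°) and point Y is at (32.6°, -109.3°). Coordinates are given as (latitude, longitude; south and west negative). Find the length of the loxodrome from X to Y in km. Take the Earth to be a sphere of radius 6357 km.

910 km

Δψ = ln[tan(π/4+φ₂/2)/tan(π/4+φ₁/2)] = +0.0531;  Δφ = +0.0454 rad,  Δλ = +0.1588 rad
q = Δφ/Δψ = 0.8543
d = R·√(Δφ² + q²Δλ²) = 6357·0.14308 = 910 km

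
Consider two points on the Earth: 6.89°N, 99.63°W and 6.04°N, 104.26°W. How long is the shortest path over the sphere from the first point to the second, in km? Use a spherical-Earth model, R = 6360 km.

cos σ = sin φ₁ sin φ₂ + cos φ₁ cos φ₂ cos Δλ
      = sin(6.89°)sin(6.04°) + cos(6.89°)cos(6.04°)cos(-4.63°) = 0.9967
σ = 4.678° → d = Rσ = 6360·0.08165 = 519 km

519 km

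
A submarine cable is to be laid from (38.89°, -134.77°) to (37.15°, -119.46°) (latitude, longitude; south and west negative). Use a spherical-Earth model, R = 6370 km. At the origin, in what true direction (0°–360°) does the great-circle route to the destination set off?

93.4°

θ = atan2( sin Δλ·cos φ₂ ,  cos φ₁ sin φ₂ − sin φ₁ cos φ₂ cos Δλ )
  = atan2(+0.2105, -0.0126) = 93.43°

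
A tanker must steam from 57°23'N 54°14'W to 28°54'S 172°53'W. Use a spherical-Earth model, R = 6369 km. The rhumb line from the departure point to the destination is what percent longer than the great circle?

Great circle: σ = 2.2566 rad → d_gc = Rσ = 14372.5 km
Rhumb: Δφ = -1.5059, Δλ = -2.0708, Δψ = -1.7563, q = Δφ/Δψ = 0.8575 → d_rh = R√(Δφ²+q²Δλ²) = 14828.6 km
Excess = (14828.6 − 14372.5) / 14372.5 = 456.1 / 14372.5 = 3.17% ≈ 3.2%

3.2%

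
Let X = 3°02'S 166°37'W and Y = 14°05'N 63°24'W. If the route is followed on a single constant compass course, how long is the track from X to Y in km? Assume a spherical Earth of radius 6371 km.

11539 km

Rhumb course C = atan2(Δλ, Δψ) with Δψ = ln[tan(π/4+φ₂/2)/tan(π/4+φ₁/2)] = +0.3013, Δλ = +1.8015 → C = 80.51°
d = R·|Δφ| / |cos C| = 6371·0.29874 / 0.16495 = 11539 km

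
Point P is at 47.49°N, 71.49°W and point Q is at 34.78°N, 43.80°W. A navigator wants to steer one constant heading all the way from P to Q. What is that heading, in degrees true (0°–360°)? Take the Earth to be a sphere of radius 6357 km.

121.5°

Δψ = ln[tan(π/4+φ₂/2)/tan(π/4+φ₁/2)] = -0.2961
Δλ = +0.4833 rad (taken the short way round)
course = atan2(Δλ, Δψ) = 121.49°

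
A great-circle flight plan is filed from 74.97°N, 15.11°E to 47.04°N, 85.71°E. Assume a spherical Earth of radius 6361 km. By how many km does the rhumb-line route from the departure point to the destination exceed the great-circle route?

227 km

Great circle: cos σ = sin φ₁ sin φ₂ + cos φ₁ cos φ₂ cos Δλ,  σ = 0.6990 rad → d_gc = 4446.2 km
Rhumb line: Δψ = -1.0929, q = Δφ/Δψ = 0.4460, d_rh = R√(Δφ²+q²Δλ²) = 4673.0 km
Excess = 4673.0 − 4446.2 = 226.8 ≈ 227 km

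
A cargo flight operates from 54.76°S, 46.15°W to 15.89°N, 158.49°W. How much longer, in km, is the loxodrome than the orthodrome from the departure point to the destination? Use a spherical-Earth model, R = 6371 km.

Great circle: cos σ = sin φ₁ sin φ₂ + cos φ₁ cos φ₂ cos Δλ,  σ = 2.0203 rad → d_gc = 12871.6 km
Rhumb line: Δψ = +1.4279, q = Δφ/Δψ = 0.8636, d_rh = R√(Δφ²+q²Δλ²) = 13344.6 km
Excess = 13344.6 − 12871.6 = 473.0 ≈ 473 km

473 km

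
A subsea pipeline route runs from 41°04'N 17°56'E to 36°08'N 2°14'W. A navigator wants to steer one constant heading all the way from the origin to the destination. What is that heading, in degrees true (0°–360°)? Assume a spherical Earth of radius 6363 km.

252.6°

Meridional parts: M(φ₁)=+0.7874, M(φ₂)=+0.6772 → ΔM = -0.1103;  Δλ = -0.3520 rad
tan C = Δλ / ΔM = +3.1925 → C = 252.61°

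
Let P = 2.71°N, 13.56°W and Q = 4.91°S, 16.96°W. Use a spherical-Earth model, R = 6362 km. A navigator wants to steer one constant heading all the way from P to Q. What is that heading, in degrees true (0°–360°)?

Δψ = ln[tan(π/4+φ₂/2)/tan(π/4+φ₁/2)] = -0.1331
Δλ = -0.0593 rad (taken the short way round)
course = atan2(Δλ, Δψ) = 204.03°

204.0°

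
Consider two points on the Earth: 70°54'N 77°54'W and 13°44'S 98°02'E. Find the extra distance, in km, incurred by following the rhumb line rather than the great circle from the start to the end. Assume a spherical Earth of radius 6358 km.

3438 km

Great circle: cos σ = sin φ₁ sin φ₂ + cos φ₁ cos φ₂ cos Δλ,  σ = 2.1429 rad → d_gc = 13624.5 km
Rhumb line: Δψ = -2.0244, q = Δφ/Δψ = 0.7297, d_rh = R√(Δφ²+q²Δλ²) = 17062.6 km
Excess = 17062.6 − 13624.5 = 3438.1 ≈ 3438 km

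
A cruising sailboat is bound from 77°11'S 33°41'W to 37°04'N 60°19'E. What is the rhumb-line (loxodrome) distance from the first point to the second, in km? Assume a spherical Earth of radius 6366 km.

14604 km

Δψ = ln[tan(π/4+φ₂/2)/tan(π/4+φ₁/2)] = +2.8839;  Δφ = +1.9940 rad,  Δλ = +1.6406 rad
q = Δφ/Δψ = 0.6914
d = R·√(Δφ² + q²Δλ²) = 6366·2.29413 = 14604 km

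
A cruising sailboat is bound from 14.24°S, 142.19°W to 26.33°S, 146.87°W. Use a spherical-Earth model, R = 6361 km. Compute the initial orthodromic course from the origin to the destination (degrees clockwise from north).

199.2°

θ = atan2( sin Δλ·cos φ₂ ,  cos φ₁ sin φ₂ − sin φ₁ cos φ₂ cos Δλ )
  = atan2(-0.0731, -0.2102) = 199.18°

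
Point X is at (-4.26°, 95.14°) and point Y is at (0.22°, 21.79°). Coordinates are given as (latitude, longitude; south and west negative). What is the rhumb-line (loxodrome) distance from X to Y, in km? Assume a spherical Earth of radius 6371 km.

Δψ = ln[tan(π/4+φ₂/2)/tan(π/4+φ₁/2)] = +0.0783;  Δφ = +0.0782 rad,  Δλ = -1.2802 rad
q = Δφ/Δψ = 0.9991
d = R·√(Δφ² + q²Δλ²) = 6371·1.28146 = 8164 km

8164 km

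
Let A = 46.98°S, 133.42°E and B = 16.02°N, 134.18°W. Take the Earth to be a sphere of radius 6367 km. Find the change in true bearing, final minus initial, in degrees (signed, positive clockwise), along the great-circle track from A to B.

Initial bearing θ₁ = atan2(sin Δλ cos φ₂, cos φ₁ sin φ₂ − sin φ₁ cos φ₂ cos Δλ) = 80.61°
Final bearing θ₂ = (initial bearing from the destination back to the start) + 180° = 44.45°
Δθ = θ₂ − θ₁ = -36.2°

-36.2°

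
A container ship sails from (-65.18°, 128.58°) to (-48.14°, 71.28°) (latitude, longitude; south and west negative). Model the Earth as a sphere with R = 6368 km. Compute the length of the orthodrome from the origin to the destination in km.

3798 km

Haversine: a = sin²(Δφ/2)+cos φ₁ cos φ₂ sin²(Δλ/2) = 0.08634;  σ = 2·atan2(√a,√(1−a))
σ = 34.176° → d = Rσ = 6368·0.59649 = 3798 km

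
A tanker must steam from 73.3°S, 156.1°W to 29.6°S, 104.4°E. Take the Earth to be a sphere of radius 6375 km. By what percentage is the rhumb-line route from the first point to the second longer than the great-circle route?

Great circle: σ = 1.1242 rad → d_gc = Rσ = 7167.0 km
Rhumb: Δφ = +0.7627, Δλ = -1.7366, Δψ = +1.3776, q = Δφ/Δψ = 0.5537 → d_rh = R√(Δφ²+q²Δλ²) = 7823.8 km
Excess = (7823.8 − 7167.0) / 7167.0 = 656.8 / 7167.0 = 9.16% ≈ 9.2%

9.2%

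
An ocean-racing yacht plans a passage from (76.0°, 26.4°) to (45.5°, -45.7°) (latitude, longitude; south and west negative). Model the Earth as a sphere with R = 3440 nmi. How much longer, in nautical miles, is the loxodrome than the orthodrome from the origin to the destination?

Great circle: cos σ = sin φ₁ sin φ₂ + cos φ₁ cos φ₂ cos Δλ,  σ = 0.7315 rad → d_gc = 2516.3 nmi
Rhumb line: Δψ = -1.2036, q = Δφ/Δψ = 0.4423, d_rh = R√(Δφ²+q²Δλ²) = 2649.4 nmi
Excess = 2649.4 − 2516.3 = 133.1 ≈ 133 nmi

133 nmi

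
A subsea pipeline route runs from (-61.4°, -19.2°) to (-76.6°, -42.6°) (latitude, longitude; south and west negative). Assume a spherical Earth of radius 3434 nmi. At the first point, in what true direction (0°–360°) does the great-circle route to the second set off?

θ = atan2( sin Δλ·cos φ₂ ,  cos φ₁ sin φ₂ − sin φ₁ cos φ₂ cos Δλ )
  = atan2(-0.0920, -0.2789) = 198.26°

198.3°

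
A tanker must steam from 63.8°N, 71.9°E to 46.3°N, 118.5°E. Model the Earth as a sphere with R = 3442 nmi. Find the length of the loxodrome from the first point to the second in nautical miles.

1891 nmi

Δψ = ln[tan(π/4+φ₂/2)/tan(π/4+φ₁/2)] = -0.5441;  Δφ = -0.3054 rad,  Δλ = +0.8133 rad
q = Δφ/Δψ = 0.5613
d = R·√(Δφ² + q²Δλ²) = 3442·0.54928 = 1891 nmi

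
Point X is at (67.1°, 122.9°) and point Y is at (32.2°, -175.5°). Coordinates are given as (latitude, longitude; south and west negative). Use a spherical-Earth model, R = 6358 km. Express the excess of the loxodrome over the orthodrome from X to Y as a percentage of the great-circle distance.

3.1%

Great circle: σ = 0.8665 rad → d_gc = Rσ = 5509.3 km
Rhumb: Δφ = -0.6091, Δλ = +1.0751, Δψ = -1.0026, q = Δφ/Δψ = 0.6075 → d_rh = R√(Δφ²+q²Δλ²) = 5678.3 km
Excess = (5678.3 − 5509.3) / 5509.3 = 169.0 / 5509.3 = 3.07% ≈ 3.1%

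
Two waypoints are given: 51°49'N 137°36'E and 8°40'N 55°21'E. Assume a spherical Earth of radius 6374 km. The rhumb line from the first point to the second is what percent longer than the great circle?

Great circle: σ = 1.3686 rad → d_gc = Rσ = 8723.2 km
Rhumb: Δφ = -0.7531, Δλ = -1.4355, Δψ = -0.9091, q = Δφ/Δψ = 0.8284 → d_rh = R√(Δφ²+q²Δλ²) = 8972.0 km
Excess = (8972.0 − 8723.2) / 8723.2 = 248.8 / 8723.2 = 2.852% ≈ 2.9%

2.9%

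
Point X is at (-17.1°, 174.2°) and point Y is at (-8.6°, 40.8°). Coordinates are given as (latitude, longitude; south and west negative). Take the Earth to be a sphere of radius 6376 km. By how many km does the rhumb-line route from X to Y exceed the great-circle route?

Great circle: cos σ = sin φ₁ sin φ₂ + cos φ₁ cos φ₂ cos Δλ,  σ = 2.2210 rad → d_gc = 14161.2 km
Rhumb line: Δψ = +0.1523, q = Δφ/Δψ = 0.9740, d_rh = R√(Δφ²+q²Δλ²) = 14489.5 km
Excess = 14489.5 − 14161.2 = 328.3 ≈ 328 km

328 km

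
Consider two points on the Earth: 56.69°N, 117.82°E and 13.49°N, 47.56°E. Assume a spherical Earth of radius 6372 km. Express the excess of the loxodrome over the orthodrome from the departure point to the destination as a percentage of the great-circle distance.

Great circle: σ = 1.1861 rad → d_gc = Rσ = 7557.6 km
Rhumb: Δφ = -0.7540, Δλ = -1.2263, Δψ = -0.9691, q = Δφ/Δψ = 0.7780 → d_rh = R√(Δφ²+q²Δλ²) = 7748.4 km
Excess = (7748.4 − 7557.6) / 7557.6 = 190.8 / 7557.6 = 2.52% ≈ 2.5%

2.5%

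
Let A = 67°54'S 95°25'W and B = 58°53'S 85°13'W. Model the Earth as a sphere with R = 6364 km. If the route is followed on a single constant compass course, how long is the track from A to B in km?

Δψ = ln[tan(π/4+φ₂/2)/tan(π/4+φ₁/2)] = +0.3547;  Δφ = +0.1574 rad,  Δλ = +0.1780 rad
q = Δφ/Δψ = 0.4437
d = R·√(Δφ² + q²Δλ²) = 6364·0.17608 = 1121 km

1121 km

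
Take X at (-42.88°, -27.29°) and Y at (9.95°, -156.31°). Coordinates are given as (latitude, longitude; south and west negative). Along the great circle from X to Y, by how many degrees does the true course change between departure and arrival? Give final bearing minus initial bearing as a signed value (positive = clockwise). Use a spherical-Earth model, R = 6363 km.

At departure: θ₁ = atan2(sin Δλ cos φ₂, cos φ₁ sin φ₂ − sin φ₁ cos φ₂ cos Δλ) = 248.90°
At arrival: θ₂ = atan2(sin Δλ cos φ₁, −cos φ₂ sin φ₁ + sin φ₂ cos φ₁ cos Δλ) = 316.05°
Δθ = θ₂ − θ₁ = +67.2°

+67.2°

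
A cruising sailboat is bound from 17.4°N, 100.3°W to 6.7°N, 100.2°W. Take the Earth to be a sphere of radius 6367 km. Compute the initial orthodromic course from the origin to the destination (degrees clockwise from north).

179.5°

N = sin Δλ·cos φ₂ = +0.0017;  D = cos φ₁ sin φ₂ − sin φ₁ cos φ₂ cos Δλ = -0.1857
initial course = atan2(N, D) = 179.47°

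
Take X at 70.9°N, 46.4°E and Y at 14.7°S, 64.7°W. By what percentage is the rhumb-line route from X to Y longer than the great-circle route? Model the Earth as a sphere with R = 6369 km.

Great circle: σ = 1.9324 rad → d_gc = Rσ = 12307.2 km
Rhumb: Δφ = -1.4940, Δλ = -1.9391, Δψ = -2.0418, q = Δφ/Δψ = 0.7317 → d_rh = R√(Δφ²+q²Δλ²) = 13122.5 km
Excess = (13122.5 − 12307.2) / 12307.2 = 815.3 / 12307.2 = 6.62% ≈ 6.6%

6.6%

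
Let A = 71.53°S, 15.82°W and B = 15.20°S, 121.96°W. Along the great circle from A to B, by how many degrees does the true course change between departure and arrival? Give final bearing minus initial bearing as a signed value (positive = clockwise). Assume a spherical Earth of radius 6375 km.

+92.0°

Initial bearing θ₁ = atan2(sin Δλ cos φ₂, cos φ₁ sin φ₂ − sin φ₁ cos φ₂ cos Δλ) = 249.99°
Final bearing θ₂ = (initial bearing from the destination back to the start) + 180° = 342.03°
Δθ = θ₂ − θ₁ = +92.0°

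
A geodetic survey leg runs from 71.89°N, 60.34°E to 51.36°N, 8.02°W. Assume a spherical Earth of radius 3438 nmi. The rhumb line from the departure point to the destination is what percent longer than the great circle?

4.9%

Great circle: σ = 0.6198 rad → d_gc = Rσ = 2131.0 nmi
Rhumb: Δφ = -0.3583, Δλ = -1.1931, Δψ = -0.7884, q = Δφ/Δψ = 0.4545 → d_rh = R√(Δφ²+q²Δλ²) = 2234.5 nmi
Excess = (2234.5 − 2131.0) / 2131.0 = 103.5 / 2131.0 = 4.86% ≈ 4.9%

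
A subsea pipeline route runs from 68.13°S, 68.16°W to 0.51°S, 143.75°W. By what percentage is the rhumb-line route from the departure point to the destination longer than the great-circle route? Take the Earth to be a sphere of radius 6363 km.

Great circle: σ = 1.4697 rad → d_gc = Rσ = 9351.5 km
Rhumb: Δφ = +1.1802, Δλ = -1.3193, Δψ = +1.6351, q = Δφ/Δψ = 0.7218 → d_rh = R√(Δφ²+q²Δλ²) = 9649.2 km
Excess = (9649.2 − 9351.5) / 9351.5 = 297.7 / 9351.5 = 3.18% ≈ 3.2%

3.2%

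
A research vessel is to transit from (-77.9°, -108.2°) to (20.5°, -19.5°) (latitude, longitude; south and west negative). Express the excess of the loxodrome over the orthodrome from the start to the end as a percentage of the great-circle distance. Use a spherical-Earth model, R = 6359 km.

Great circle: σ = 1.9156 rad → d_gc = Rσ = 12181.0 km
Rhumb: Δφ = +1.7174, Δλ = +1.5481, Δψ = +2.6101, q = Δφ/Δψ = 0.6580 → d_rh = R√(Δφ²+q²Δλ²) = 12697.4 km
Excess = (12697.4 − 12181.0) / 12181.0 = 516.4 / 12181.0 = 4.24% ≈ 4.2%

4.2%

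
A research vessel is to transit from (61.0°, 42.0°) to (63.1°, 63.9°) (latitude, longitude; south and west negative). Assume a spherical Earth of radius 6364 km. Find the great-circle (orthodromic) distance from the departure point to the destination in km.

cos σ = sin φ₁ sin φ₂ + cos φ₁ cos φ₂ cos Δλ
      = sin(61.00°)sin(63.10°) + cos(61.00°)cos(63.10°)cos(21.90°) = 0.9835
σ = 10.423° → d = Rσ = 6364·0.18191 = 1158 km

1158 km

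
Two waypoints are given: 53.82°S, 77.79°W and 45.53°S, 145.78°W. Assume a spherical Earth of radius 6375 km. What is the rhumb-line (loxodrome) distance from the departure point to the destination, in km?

Δψ = ln[tan(π/4+φ₂/2)/tan(π/4+φ₁/2)] = +0.2243;  Δφ = +0.1447 rad,  Δλ = -1.1866 rad
q = Δφ/Δψ = 0.6450
d = R·√(Δφ² + q²Δλ²) = 6375·0.77893 = 4966 km

4966 km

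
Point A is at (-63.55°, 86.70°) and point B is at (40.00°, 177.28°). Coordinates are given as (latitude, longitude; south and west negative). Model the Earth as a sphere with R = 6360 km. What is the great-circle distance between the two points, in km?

Haversine: a = sin²(Δφ/2)+cos φ₁ cos φ₂ sin²(Δλ/2) = 0.78948;  σ = 2·atan2(√a,√(1−a))
σ = 125.377° → d = Rσ = 6360·2.18824 = 13917 km

13917 km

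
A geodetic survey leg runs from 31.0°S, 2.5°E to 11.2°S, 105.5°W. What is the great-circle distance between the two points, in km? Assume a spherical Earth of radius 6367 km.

Haversine: a = sin²(Δφ/2)+cos φ₁ cos φ₂ sin²(Δλ/2) = 0.57990;  σ = 2·atan2(√a,√(1−a))
σ = 99.195° → d = Rσ = 6367·1.73128 = 11023 km

11023 km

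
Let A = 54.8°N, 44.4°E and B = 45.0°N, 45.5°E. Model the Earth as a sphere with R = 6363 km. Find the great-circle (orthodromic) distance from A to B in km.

cos σ = sin φ₁ sin φ₂ + cos φ₁ cos φ₂ cos Δλ
      = sin(54.80°)sin(45.00°) + cos(54.80°)cos(45.00°)cos(1.10°) = 0.9853
σ = 9.825° → d = Rσ = 6363·0.17148 = 1091 km

1091 km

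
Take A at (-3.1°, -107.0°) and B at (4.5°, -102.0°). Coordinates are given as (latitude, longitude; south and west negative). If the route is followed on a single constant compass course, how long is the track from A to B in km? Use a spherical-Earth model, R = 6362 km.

1010 km

Rhumb course C = atan2(Δλ, Δψ) with Δψ = ln[tan(π/4+φ₂/2)/tan(π/4+φ₁/2)] = +0.1328, Δλ = +0.0873 → C = 33.32°
d = R·|Δφ| / |cos C| = 6362·0.13265 / 0.83562 = 1010 km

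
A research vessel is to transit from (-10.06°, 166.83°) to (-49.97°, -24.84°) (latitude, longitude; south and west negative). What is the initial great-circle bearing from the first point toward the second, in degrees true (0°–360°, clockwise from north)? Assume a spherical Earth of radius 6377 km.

171.4°

N = sin Δλ·cos φ₂ = +0.1301;  D = cos φ₁ sin φ₂ − sin φ₁ cos φ₂ cos Δλ = -0.8640
initial course = atan2(N, D) = 171.44°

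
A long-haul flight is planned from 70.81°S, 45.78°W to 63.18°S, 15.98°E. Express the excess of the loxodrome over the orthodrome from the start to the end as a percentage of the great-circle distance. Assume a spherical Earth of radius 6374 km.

Great circle: σ = 0.4202 rad → d_gc = Rσ = 2678.3 km
Rhumb: Δφ = +0.1332, Δλ = +1.0779, Δψ = +0.3438, q = Δφ/Δψ = 0.3873 → d_rh = R√(Δφ²+q²Δλ²) = 2793.0 km
Excess = (2793.0 − 2678.3) / 2678.3 = 114.7 / 2678.3 = 4.28% ≈ 4.3%

4.3%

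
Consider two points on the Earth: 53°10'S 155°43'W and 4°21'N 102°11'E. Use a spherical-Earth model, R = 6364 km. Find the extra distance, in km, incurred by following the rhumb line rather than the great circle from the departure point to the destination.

414 km

Great circle: cos σ = sin φ₁ sin φ₂ + cos φ₁ cos φ₂ cos Δλ,  σ = 1.7579 rad → d_gc = 11187.25 km
Rhumb line: Δψ = +1.1757, q = Δφ/Δψ = 0.8539, d_rh = R√(Δφ²+q²Δλ²) = 11600.76 km
Excess = 11600.76 − 11187.25 = 413.51 ≈ 414 km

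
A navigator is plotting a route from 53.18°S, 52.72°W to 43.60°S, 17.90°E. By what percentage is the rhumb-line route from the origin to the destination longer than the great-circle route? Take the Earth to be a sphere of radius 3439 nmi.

Great circle: σ = 0.8009 rad → d_gc = Rσ = 2754.2 nmi
Rhumb: Δφ = +0.1672, Δλ = +1.2326, Δψ = +0.2528, q = Δφ/Δψ = 0.6613 → d_rh = R√(Δφ²+q²Δλ²) = 2861.5 nmi
Excess = (2861.5 − 2754.2) / 2754.2 = 107.3 / 2754.2 = 3.90% ≈ 3.9%

3.9%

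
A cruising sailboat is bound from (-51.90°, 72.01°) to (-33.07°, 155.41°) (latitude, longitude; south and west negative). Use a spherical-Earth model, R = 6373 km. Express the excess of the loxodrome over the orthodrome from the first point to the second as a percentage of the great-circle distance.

Great circle: σ = 1.0600 rad → d_gc = Rσ = 6755.7 km
Rhumb: Δφ = +0.3286, Δλ = +1.4556, Δψ = +0.4511, q = Δφ/Δψ = 0.7285 → d_rh = R√(Δφ²+q²Δλ²) = 7074.8 km
Excess = (7074.8 − 6755.7) / 6755.7 = 319.1 / 6755.7 = 4.72% ≈ 4.7%

4.7%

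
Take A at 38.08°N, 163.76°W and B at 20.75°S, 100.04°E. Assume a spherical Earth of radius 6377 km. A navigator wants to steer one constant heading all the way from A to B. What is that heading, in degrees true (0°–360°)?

237.0°

Δψ = ln[tan(π/4+φ₂/2)/tan(π/4+φ₁/2)] = -1.0901
Δλ = -1.6790 rad (taken the short way round)
course = atan2(Δλ, Δψ) = 237.01°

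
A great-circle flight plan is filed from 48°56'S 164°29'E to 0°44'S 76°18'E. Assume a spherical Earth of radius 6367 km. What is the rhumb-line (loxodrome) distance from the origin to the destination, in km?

10051 km

Rhumb course C = atan2(Δλ, Δψ) with Δψ = ln[tan(π/4+φ₂/2)/tan(π/4+φ₁/2)] = +0.9692, Δλ = -1.5391 → C = 302.20°
d = R·|Δφ| / |cos C| = 6367·0.84125 / 0.53288 = 10051 km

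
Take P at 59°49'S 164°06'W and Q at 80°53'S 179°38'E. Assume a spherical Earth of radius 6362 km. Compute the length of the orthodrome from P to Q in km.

2395 km

Haversine: a = sin²(Δφ/2)+cos φ₁ cos φ₂ sin²(Δλ/2) = 0.03501;  σ = 2·atan2(√a,√(1−a))
σ = 21.569° → d = Rσ = 6362·0.37645 = 2395 km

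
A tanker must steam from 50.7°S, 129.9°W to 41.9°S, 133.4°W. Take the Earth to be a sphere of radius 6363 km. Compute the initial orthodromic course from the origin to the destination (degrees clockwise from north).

θ = atan2( sin Δλ·cos φ₂ ,  cos φ₁ sin φ₂ − sin φ₁ cos φ₂ cos Δλ )
  = atan2(-0.0454, +0.1519) = 343.35°

343.3°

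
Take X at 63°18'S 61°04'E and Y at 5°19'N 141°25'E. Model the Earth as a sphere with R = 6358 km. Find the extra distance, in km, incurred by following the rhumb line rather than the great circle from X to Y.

288 km

Great circle: cos σ = sin φ₁ sin φ₂ + cos φ₁ cos φ₂ cos Δλ,  σ = 1.5786 rad → d_gc = 10036.6 km
Rhumb line: Δψ = +1.5313, q = Δφ/Δψ = 0.7821, d_rh = R√(Δφ²+q²Δλ²) = 10324.8 km
Excess = 10324.8 − 10036.6 = 288.2 ≈ 288 km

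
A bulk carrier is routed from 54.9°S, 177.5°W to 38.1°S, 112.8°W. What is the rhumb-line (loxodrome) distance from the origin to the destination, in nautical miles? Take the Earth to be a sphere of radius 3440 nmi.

2829 nmi

Δψ = ln[tan(π/4+φ₂/2)/tan(π/4+φ₁/2)] = +0.4310;  Δφ = +0.2932 rad,  Δλ = +1.1292 rad
q = Δφ/Δψ = 0.6803
d = R·√(Δφ² + q²Δλ²) = 3440·0.82230 = 2829 nmi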